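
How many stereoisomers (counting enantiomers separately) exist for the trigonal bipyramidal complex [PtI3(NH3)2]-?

There are 3 geometric isomers: NH3 both equatorial; NH3 one axial, one equatorial; NH3 both axial.
Each arrangement has an internal mirror plane or centre of symmetry, so none is chiral.

3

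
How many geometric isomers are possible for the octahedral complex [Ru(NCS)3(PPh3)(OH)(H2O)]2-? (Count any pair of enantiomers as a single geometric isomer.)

4

An octahedron has six vertices in three trans pairs; every non-trans pair is cis.
Systematic placement gives 4 geometric isomers: NCS mer (3 arrangements); NCS fac (chiral).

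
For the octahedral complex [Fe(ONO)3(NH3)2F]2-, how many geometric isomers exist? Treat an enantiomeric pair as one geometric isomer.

An octahedron has six vertices in three trans pairs; every non-trans pair is cis.
Systematic placement gives 3 geometric isomers: ONO mer, NH3 cis; ONO mer, NH3 trans; ONO fac, NH3 cis.

3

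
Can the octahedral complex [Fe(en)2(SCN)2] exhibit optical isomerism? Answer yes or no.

Each en is bidentate and must span two cis positions.
Systematic placement gives 2 geometric isomers: SCN trans; SCN cis (chiral).
One of these lacks any improper symmetry element and so occurs as an enantiomeric pair, giving 2 + 1 = 3 stereoisomers in total.

yes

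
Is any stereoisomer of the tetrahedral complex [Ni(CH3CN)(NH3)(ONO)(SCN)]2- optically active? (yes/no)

In a tetrahedral complex all four positions are equivalent and every pair of ligands is adjacent — there is no cis/trans distinction.
Only one geometric arrangement is possible; it has no improper symmetry element, so it exists as a pair of enantiomers (2 stereoisomers).

yes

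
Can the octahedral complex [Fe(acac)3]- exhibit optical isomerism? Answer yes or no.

The six octahedral sites form three mutually perpendicular trans pairs.
Each acac is bidentate and must span two cis positions.
Only one geometric arrangement is possible; it has no improper symmetry element, so it exists as a pair of enantiomers (2 stereoisomers).

yes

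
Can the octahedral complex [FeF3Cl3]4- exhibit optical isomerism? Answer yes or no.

no

Working through the distinct placements yields 2 geometric isomers: F mer; F fac.
Each arrangement has an internal mirror plane or centre of symmetry, so none is chiral.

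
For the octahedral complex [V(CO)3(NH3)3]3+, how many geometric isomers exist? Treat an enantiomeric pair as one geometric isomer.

2

In an octahedral complex each vertex has one trans partner and four cis neighbours.
There are 2 geometric isomers: CO mer; CO fac.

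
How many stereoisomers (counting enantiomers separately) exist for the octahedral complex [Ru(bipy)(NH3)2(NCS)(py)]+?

6

In an octahedral complex each vertex has one trans partner and four cis neighbours.
Each bipy is bidentate and must span two cis positions.
There are 4 geometric isomers: NH3 cis (3 arrangements, 2 chiral); NH3 trans.
Of these, 2 lack any improper symmetry element and so occur as enantiomeric pairs, giving 4 + 2 = 6 stereoisomers in total.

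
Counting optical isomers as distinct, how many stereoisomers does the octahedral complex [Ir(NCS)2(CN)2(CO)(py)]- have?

8

An octahedron has six vertices in three trans pairs; every non-trans pair is cis.
Working through the distinct placements yields 6 geometric isomers: NCS cis, CN trans; NCS trans, CN trans; NCS cis, CN cis (3 arrangements, 2 chiral); NCS trans, CN cis.
Of these, 2 lack any improper symmetry element and so occur as enantiomeric pairs, giving 6 + 2 = 8 stereoisomers in total.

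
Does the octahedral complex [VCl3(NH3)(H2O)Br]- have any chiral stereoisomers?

An octahedron has six vertices in three trans pairs; every non-trans pair is cis.
Working through the distinct placements yields 4 geometric isomers: Cl mer (3 arrangements); Cl fac (chiral).
One of these lacks any improper symmetry element and so occurs as an enantiomeric pair, giving 4 + 1 = 5 stereoisomers in total.

yes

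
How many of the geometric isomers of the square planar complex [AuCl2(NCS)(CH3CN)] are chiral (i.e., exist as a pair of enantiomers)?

In a square planar complex each vertex has one trans partner and two cis neighbours.
There are 2 geometric isomers: Cl cis; Cl trans.
Each arrangement has an internal mirror plane or centre of symmetry, so none is chiral.

0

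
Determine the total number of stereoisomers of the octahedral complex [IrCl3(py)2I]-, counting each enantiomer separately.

3

Systematic placement gives 3 geometric isomers: Cl mer, py trans; Cl mer, py cis; Cl fac, py cis.
Each arrangement has an internal mirror plane or centre of symmetry, so none is chiral.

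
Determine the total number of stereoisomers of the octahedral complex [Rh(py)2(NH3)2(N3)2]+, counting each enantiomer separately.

6

The six octahedral sites form three mutually perpendicular trans pairs.
Systematic placement gives 5 geometric isomers: py trans, NH3 trans, N3 trans; py cis, NH3 cis, N3 trans; py trans, NH3 cis, N3 cis; py cis, NH3 cis, N3 cis (chiral); py cis, NH3 trans, N3 cis.
One of these lacks any improper symmetry element and so occurs as an enantiomeric pair, giving 5 + 1 = 6 stereoisomers in total.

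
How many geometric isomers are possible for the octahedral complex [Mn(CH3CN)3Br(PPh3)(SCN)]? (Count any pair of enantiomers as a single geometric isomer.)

4

In an octahedral complex each vertex has one trans partner and four cis neighbours.
The distinct arrangements are (4 in all): CH3CN mer (3 arrangements); CH3CN fac (chiral).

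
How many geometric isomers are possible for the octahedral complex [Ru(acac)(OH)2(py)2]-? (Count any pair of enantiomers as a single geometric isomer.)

3

Each acac is bidentate and must span two cis positions.
There are 3 geometric isomers: OH trans, py cis; OH cis, py trans; OH cis, py cis (chiral).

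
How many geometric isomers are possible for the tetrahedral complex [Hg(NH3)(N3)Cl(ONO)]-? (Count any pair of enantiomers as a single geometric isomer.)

All four vertices of a tetrahedron are equivalent and mutually adjacent, so cis/trans isomerism cannot arise.
Only one geometric arrangement is possible; it has no improper symmetry element, so it exists as a pair of enantiomers (2 stereoisomers).

1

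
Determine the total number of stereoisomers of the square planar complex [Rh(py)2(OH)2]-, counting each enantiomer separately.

In a square planar complex each vertex has one trans partner and two cis neighbours.
Systematic placement gives 2 geometric isomers: py cis; py trans.
Each arrangement has an internal mirror plane or centre of symmetry, so none is chiral.

2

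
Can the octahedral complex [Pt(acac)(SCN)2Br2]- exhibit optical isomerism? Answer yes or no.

Each acac is bidentate and must span two cis positions.
There are 3 geometric isomers: SCN cis, Br trans; SCN cis, Br cis (chiral); SCN trans, Br cis.
One of these lacks any improper symmetry element and so occurs as an enantiomeric pair, giving 3 + 1 = 4 stereoisomers in total.

yes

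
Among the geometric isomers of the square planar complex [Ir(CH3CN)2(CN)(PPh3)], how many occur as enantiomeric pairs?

0

A square has two trans pairs of vertices; adjacent vertices are cis.
Working through the distinct placements yields 2 geometric isomers: CH3CN cis; CH3CN trans.
Each arrangement has an internal mirror plane or centre of symmetry, so none is chiral.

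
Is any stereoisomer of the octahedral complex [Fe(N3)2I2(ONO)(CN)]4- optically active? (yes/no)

yes

In an octahedral complex each vertex has one trans partner and four cis neighbours.
The distinct arrangements are (6 in all): N3 cis, I cis (3 arrangements, 2 chiral); N3 trans, I cis; N3 cis, I trans; N3 trans, I trans.
Of these, 2 lack any improper symmetry element and so occur as enantiomeric pairs, giving 6 + 2 = 8 stereoisomers in total.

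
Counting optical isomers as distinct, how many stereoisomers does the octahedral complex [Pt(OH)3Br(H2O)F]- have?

5

An octahedron has six vertices in three trans pairs; every non-trans pair is cis.
Systematic placement gives 4 geometric isomers: OH mer (3 arrangements); OH fac (chiral).
One of these lacks any improper symmetry element and so occurs as an enantiomeric pair, giving 4 + 1 = 5 stereoisomers in total.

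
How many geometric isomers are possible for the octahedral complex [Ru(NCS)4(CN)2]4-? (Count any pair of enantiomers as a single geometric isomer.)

The six octahedral sites form three mutually perpendicular trans pairs.
There are 2 geometric isomers: CN trans; CN cis.

2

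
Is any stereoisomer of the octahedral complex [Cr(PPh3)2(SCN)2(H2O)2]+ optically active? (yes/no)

yes

The six octahedral sites form three mutually perpendicular trans pairs.
The distinct arrangements are (5 in all): PPh3 trans, SCN trans, H2O trans; PPh3 cis, SCN cis, H2O trans; PPh3 cis, SCN trans, H2O cis; PPh3 cis, SCN cis, H2O cis (chiral); PPh3 trans, SCN cis, H2O cis.
One of these lacks any improper symmetry element and so occurs as an enantiomeric pair, giving 5 + 1 = 6 stereoisomers in total.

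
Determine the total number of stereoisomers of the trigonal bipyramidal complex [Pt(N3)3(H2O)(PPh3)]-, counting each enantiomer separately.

Systematic placement gives 4 geometric isomers: H2O axial, PPh3 equatorial; H2O axial, PPh3 axial; H2O equatorial, PPh3 equatorial; H2O equatorial, PPh3 axial.
Each arrangement has an internal mirror plane or centre of symmetry, so none is chiral.

4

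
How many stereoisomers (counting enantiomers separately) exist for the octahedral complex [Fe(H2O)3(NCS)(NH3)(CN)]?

The six octahedral sites form three mutually perpendicular trans pairs.
Working through the distinct placements yields 4 geometric isomers: H2O mer (3 arrangements); H2O fac (chiral).
One of these lacks any improper symmetry element and so occurs as an enantiomeric pair, giving 4 + 1 = 5 stereoisomers in total.

5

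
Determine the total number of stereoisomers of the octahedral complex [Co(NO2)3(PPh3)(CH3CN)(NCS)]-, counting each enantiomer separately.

5

In an octahedral complex each vertex has one trans partner and four cis neighbours.
There are 4 geometric isomers: NO2 mer (3 arrangements); NO2 fac (chiral).
One of these lacks any improper symmetry element and so occurs as an enantiomeric pair, giving 4 + 1 = 5 stereoisomers in total.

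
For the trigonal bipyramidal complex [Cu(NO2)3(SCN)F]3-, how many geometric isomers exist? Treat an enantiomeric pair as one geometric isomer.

There are 4 geometric isomers: SCN equatorial, F axial; SCN axial, F axial; SCN equatorial, F equatorial; SCN axial, F equatorial.

4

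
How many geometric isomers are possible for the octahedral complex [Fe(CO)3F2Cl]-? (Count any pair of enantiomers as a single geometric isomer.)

3

In an octahedral complex each vertex has one trans partner and four cis neighbours.
There are 3 geometric isomers: CO mer, F trans; CO mer, F cis; CO fac, F cis.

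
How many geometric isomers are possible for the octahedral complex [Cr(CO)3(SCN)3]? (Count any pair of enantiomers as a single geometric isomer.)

2

The distinct arrangements are (2 in all): CO mer; CO fac.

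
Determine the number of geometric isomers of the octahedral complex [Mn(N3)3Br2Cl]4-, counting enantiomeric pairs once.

3

In an octahedral complex each vertex has one trans partner and four cis neighbours.
There are 3 geometric isomers: N3 mer, Br trans; N3 mer, Br cis; N3 fac, Br cis.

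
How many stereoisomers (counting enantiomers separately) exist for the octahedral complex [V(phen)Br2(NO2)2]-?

4

The six octahedral sites form three mutually perpendicular trans pairs.
Each phen is bidentate and must span two cis positions.
Working through the distinct placements yields 3 geometric isomers: Br trans, NO2 cis; Br cis, NO2 cis (chiral); Br cis, NO2 trans.
One of these lacks any improper symmetry element and so occurs as an enantiomeric pair, giving 3 + 1 = 4 stereoisomers in total.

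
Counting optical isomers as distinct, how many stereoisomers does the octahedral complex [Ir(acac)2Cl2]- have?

In an octahedral complex each vertex has one trans partner and four cis neighbours.
Each acac is bidentate and must span two cis positions.
There are 2 geometric isomers: Cl trans; Cl cis (chiral).
One of these lacks any improper symmetry element and so occurs as an enantiomeric pair, giving 2 + 1 = 3 stereoisomers in total.

3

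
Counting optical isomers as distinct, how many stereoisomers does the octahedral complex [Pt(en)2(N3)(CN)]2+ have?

An octahedron has six vertices in three trans pairs; every non-trans pair is cis.
Each en is bidentate and must span two cis positions.
The distinct arrangements are (2 in all): N3 and CN mutually trans; N3 and CN mutually cis (chiral).
One of these lacks any improper symmetry element and so occurs as an enantiomeric pair, giving 2 + 1 = 3 stereoisomers in total.

3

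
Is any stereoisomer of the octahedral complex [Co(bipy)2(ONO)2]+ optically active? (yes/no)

The six octahedral sites form three mutually perpendicular trans pairs.
Each bipy is bidentate and must span two cis positions.
The distinct arrangements are (2 in all): ONO trans; ONO cis (chiral).
One of these lacks any improper symmetry element and so occurs as an enantiomeric pair, giving 2 + 1 = 3 stereoisomers in total.

yes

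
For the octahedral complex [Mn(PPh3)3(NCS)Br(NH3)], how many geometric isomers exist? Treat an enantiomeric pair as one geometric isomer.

4

In an octahedral complex each vertex has one trans partner and four cis neighbours.
Systematic placement gives 4 geometric isomers: PPh3 mer (3 arrangements); PPh3 fac (chiral).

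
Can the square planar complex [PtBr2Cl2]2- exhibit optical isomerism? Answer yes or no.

Working through the distinct placements yields 2 geometric isomers: Br cis; Br trans.
Each arrangement has an internal mirror plane or centre of symmetry, so none is chiral.

no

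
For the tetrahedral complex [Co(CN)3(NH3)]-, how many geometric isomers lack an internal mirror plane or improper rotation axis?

All four vertices of a tetrahedron are equivalent and mutually adjacent, so cis/trans isomerism cannot arise.
Only one geometric arrangement is possible.

0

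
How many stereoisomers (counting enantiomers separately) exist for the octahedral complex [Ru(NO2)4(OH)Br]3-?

2

The six octahedral sites form three mutually perpendicular trans pairs.
The distinct arrangements are (2 in all): OH and Br mutually cis; OH and Br mutually trans.
Each arrangement has an internal mirror plane or centre of symmetry, so none is chiral.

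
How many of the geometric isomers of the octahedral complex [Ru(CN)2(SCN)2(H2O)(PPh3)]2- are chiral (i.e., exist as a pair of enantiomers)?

2

An octahedron has six vertices in three trans pairs; every non-trans pair is cis.
Systematic placement gives 6 geometric isomers: CN trans, SCN trans; CN trans, SCN cis; CN cis, SCN trans; CN cis, SCN cis (3 arrangements, 2 chiral).
Of these, 2 lack any improper symmetry element and so occur as enantiomeric pairs, giving 6 + 2 = 8 stereoisomers in total.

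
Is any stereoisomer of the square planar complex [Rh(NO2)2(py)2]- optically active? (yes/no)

no

In a square planar complex each vertex has one trans partner and two cis neighbours.
Systematic placement gives 2 geometric isomers: NO2 cis; NO2 trans.
Each arrangement has an internal mirror plane or centre of symmetry, so none is chiral.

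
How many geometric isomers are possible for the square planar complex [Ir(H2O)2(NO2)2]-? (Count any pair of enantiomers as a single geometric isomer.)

In a square planar complex each vertex has one trans partner and two cis neighbours.
Working through the distinct placements yields 2 geometric isomers: H2O cis; H2O trans.

2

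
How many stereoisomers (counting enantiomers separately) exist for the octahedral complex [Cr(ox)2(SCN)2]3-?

Each ox is bidentate and must span two cis positions.
The distinct arrangements are (2 in all): SCN trans; SCN cis (chiral).
One of these lacks any improper symmetry element and so occurs as an enantiomeric pair, giving 2 + 1 = 3 stereoisomers in total.

3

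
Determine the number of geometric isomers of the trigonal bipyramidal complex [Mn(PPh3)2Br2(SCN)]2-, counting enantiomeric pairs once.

5

A trigonal bipyramid has two axial and three equatorial sites, which are chemically inequivalent.
Placing the ligands in turn and identifying arrangements related by rotation or reflection leaves 5 distinct geometric isomers.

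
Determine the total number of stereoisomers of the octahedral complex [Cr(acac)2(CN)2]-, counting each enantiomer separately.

3

The six octahedral sites form three mutually perpendicular trans pairs.
Each acac is bidentate and must span two cis positions.
There are 2 geometric isomers: CN trans; CN cis (chiral).
One of these lacks any improper symmetry element and so occurs as an enantiomeric pair, giving 2 + 1 = 3 stereoisomers in total.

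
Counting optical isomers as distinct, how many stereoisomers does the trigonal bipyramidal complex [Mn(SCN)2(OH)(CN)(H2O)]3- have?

10

In a trigonal bipyramid the two axial positions differ from the three equatorial ones.
Systematic enumeration (placing each ligand type in turn and discarding arrangements equivalent by rotation or reflection) gives 7 geometric isomers.
Of these, 3 lack any improper symmetry element and so occur as enantiomeric pairs, giving 7 + 3 = 10 stereoisomers in total.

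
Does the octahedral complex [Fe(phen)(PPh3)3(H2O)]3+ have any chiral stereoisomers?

An octahedron has six vertices in three trans pairs; every non-trans pair is cis.
Each phen is bidentate and must span two cis positions.
The distinct arrangements are (2 in all): PPh3 fac; PPh3 mer.
Each arrangement has an internal mirror plane or centre of symmetry, so none is chiral.

no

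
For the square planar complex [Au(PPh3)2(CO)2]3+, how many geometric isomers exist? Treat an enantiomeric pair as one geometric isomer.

In a square planar complex each vertex has one trans partner and two cis neighbours.
Working through the distinct placements yields 2 geometric isomers: PPh3 cis; PPh3 trans.

2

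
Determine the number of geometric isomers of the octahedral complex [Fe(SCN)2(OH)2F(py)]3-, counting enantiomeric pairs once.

In an octahedral complex each vertex has one trans partner and four cis neighbours.
Systematic placement gives 6 geometric isomers: SCN cis, OH cis (3 arrangements, 2 chiral); SCN trans, OH cis; SCN cis, OH trans; SCN trans, OH trans.

6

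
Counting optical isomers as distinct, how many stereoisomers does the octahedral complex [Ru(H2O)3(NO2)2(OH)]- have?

3

Systematic placement gives 3 geometric isomers: H2O mer, NO2 cis; H2O mer, NO2 trans; H2O fac, NO2 cis.
Each arrangement has an internal mirror plane or centre of symmetry, so none is chiral.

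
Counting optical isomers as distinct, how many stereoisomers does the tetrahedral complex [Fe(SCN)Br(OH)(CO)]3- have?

2

All four vertices of a tetrahedron are equivalent and mutually adjacent, so cis/trans isomerism cannot arise.
Only one geometric arrangement is possible; it has no improper symmetry element, so it exists as a pair of enantiomers (2 stereoisomers).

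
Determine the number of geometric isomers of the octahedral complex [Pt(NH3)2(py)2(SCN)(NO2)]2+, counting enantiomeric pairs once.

In an octahedral complex each vertex has one trans partner and four cis neighbours.
There are 6 geometric isomers: NH3 trans, py trans; NH3 trans, py cis; NH3 cis, py trans; NH3 cis, py cis (3 arrangements, 2 chiral).

6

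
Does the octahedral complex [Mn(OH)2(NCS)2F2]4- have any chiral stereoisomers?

yes

There are 5 geometric isomers: OH trans, NCS trans, F trans; OH cis, NCS cis, F trans; OH trans, NCS cis, F cis; OH cis, NCS cis, F cis (chiral); OH cis, NCS trans, F cis.
One of these lacks any improper symmetry element and so occurs as an enantiomeric pair, giving 5 + 1 = 6 stereoisomers in total.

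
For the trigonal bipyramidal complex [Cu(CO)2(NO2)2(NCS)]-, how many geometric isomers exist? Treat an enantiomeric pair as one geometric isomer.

A trigonal bipyramid has two axial and three equatorial sites, which are chemically inequivalent.
Placing the ligands in turn and identifying arrangements related by rotation or reflection leaves 5 distinct geometric isomers.

5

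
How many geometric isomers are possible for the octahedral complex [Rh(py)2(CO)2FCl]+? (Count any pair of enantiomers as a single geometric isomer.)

The six octahedral sites form three mutually perpendicular trans pairs.
There are 6 geometric isomers: py trans, CO trans; py cis, CO trans; py trans, CO cis; py cis, CO cis (3 arrangements, 2 chiral).

6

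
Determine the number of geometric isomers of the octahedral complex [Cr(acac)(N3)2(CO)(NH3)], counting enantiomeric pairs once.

4

In an octahedral complex each vertex has one trans partner and four cis neighbours.
Each acac is bidentate and must span two cis positions.
There are 4 geometric isomers: N3 cis (3 arrangements, 2 chiral); N3 trans.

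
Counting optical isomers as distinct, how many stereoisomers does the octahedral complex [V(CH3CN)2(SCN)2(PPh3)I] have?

The six octahedral sites form three mutually perpendicular trans pairs.
There are 6 geometric isomers: CH3CN trans, SCN trans; CH3CN trans, SCN cis; CH3CN cis, SCN trans; CH3CN cis, SCN cis (3 arrangements, 2 chiral).
Of these, 2 lack any improper symmetry element and so occur as enantiomeric pairs, giving 6 + 2 = 8 stereoisomers in total.

8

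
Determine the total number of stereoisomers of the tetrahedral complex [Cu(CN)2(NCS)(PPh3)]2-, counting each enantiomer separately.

1

All four vertices of a tetrahedron are equivalent and mutually adjacent, so cis/trans isomerism cannot arise.
Only one geometric arrangement is possible.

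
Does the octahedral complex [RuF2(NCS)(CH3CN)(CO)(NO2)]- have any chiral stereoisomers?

The six octahedral sites form three mutually perpendicular trans pairs.
Placing the ligands in turn and identifying arrangements related by rotation or reflection leaves 9 distinct geometric isomers.
Of these, 6 lack any improper symmetry element and so occur as enantiomeric pairs, giving 9 + 6 = 15 stereoisomers in total.

yes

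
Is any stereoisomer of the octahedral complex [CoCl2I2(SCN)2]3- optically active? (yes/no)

yes

The six octahedral sites form three mutually perpendicular trans pairs.
The distinct arrangements are (5 in all): Cl trans, I trans, SCN trans; Cl trans, I cis, SCN cis; Cl cis, I cis, SCN trans; Cl cis, I cis, SCN cis (chiral); Cl cis, I trans, SCN cis.
One of these lacks any improper symmetry element and so occurs as an enantiomeric pair, giving 5 + 1 = 6 stereoisomers in total.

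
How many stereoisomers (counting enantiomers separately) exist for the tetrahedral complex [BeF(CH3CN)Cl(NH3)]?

In a tetrahedral complex all four positions are equivalent and every pair of ligands is adjacent — there is no cis/trans distinction.
Only one geometric arrangement is possible; it has no improper symmetry element, so it exists as a pair of enantiomers (2 stereoisomers).

2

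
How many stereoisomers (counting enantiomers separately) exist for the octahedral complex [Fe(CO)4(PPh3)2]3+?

Systematic placement gives 2 geometric isomers: PPh3 trans; PPh3 cis.
Each arrangement has an internal mirror plane or centre of symmetry, so none is chiral.

2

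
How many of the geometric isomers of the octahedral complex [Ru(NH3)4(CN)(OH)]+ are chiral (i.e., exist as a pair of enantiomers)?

0

In an octahedral complex each vertex has one trans partner and four cis neighbours.
Working through the distinct placements yields 2 geometric isomers: CN and OH mutually cis; CN and OH mutually trans.
Each arrangement has an internal mirror plane or centre of symmetry, so none is chiral.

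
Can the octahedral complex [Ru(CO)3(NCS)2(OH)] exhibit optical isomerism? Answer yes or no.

no

The six octahedral sites form three mutually perpendicular trans pairs.
There are 3 geometric isomers: CO mer, NCS cis; CO mer, NCS trans; CO fac, NCS cis.
Each arrangement has an internal mirror plane or centre of symmetry, so none is chiral.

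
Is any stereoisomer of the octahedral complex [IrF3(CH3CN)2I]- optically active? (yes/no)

no

Working through the distinct placements yields 3 geometric isomers: F mer, CH3CN trans; F fac, CH3CN cis; F mer, CH3CN cis.
Each arrangement has an internal mirror plane or centre of symmetry, so none is chiral.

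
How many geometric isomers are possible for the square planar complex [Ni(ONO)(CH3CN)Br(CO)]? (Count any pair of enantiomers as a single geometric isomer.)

Systematic placement gives 3 geometric isomers: (Br/CO trans, CH3CN/ONO trans); (Br/ONO trans, CH3CN/CO trans); (Br/CH3CN trans, CO/ONO trans).

3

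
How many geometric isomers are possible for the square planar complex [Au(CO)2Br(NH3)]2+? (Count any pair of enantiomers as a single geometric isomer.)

2

In a square planar complex each vertex has one trans partner and two cis neighbours.
Working through the distinct placements yields 2 geometric isomers: CO cis; CO trans.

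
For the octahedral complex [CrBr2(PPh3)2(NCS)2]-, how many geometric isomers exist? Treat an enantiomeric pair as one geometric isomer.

In an octahedral complex each vertex has one trans partner and four cis neighbours.
Working through the distinct placements yields 5 geometric isomers: Br trans, PPh3 trans, NCS trans; Br trans, PPh3 cis, NCS cis; Br cis, PPh3 trans, NCS cis; Br cis, PPh3 cis, NCS cis (chiral); Br cis, PPh3 cis, NCS trans.

5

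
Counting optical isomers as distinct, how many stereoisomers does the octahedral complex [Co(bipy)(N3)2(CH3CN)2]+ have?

In an octahedral complex each vertex has one trans partner and four cis neighbours.
Each bipy is bidentate and must span two cis positions.
There are 3 geometric isomers: N3 cis, CH3CN trans; N3 cis, CH3CN cis (chiral); N3 trans, CH3CN cis.
One of these lacks any improper symmetry element and so occurs as an enantiomeric pair, giving 3 + 1 = 4 stereoisomers in total.

4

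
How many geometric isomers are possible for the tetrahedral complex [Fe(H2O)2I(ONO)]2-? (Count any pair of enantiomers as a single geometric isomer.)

1

All four vertices of a tetrahedron are equivalent and mutually adjacent, so cis/trans isomerism cannot arise.
Only one geometric arrangement is possible.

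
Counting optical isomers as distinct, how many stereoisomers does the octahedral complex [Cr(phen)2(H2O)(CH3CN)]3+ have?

3

Each phen is bidentate and must span two cis positions.
There are 2 geometric isomers: H2O and CH3CN mutually trans; H2O and CH3CN mutually cis (chiral).
One of these lacks any improper symmetry element and so occurs as an enantiomeric pair, giving 2 + 1 = 3 stereoisomers in total.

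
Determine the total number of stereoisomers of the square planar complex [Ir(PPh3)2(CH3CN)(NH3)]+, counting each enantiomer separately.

2

In a square planar complex each vertex has one trans partner and two cis neighbours.
Working through the distinct placements yields 2 geometric isomers: PPh3 cis; PPh3 trans.
Each arrangement has an internal mirror plane or centre of symmetry, so none is chiral.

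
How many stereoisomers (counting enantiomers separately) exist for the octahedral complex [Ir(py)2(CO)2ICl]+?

The six octahedral sites form three mutually perpendicular trans pairs.
Working through the distinct placements yields 6 geometric isomers: py trans, CO trans; py cis, CO trans; py trans, CO cis; py cis, CO cis (3 arrangements, 2 chiral).
Of these, 2 lack any improper symmetry element and so occur as enantiomeric pairs, giving 6 + 2 = 8 stereoisomers in total.

8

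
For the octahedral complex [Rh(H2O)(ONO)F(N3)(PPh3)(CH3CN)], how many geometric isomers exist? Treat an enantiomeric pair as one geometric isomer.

15

The six octahedral sites form three mutually perpendicular trans pairs.
Systematic enumeration (placing each ligand type in turn and discarding arrangements equivalent by rotation or reflection) gives 15 geometric isomers.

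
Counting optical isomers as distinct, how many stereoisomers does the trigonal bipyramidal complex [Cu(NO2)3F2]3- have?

3

In a trigonal bipyramid the two axial positions differ from the three equatorial ones.
There are 3 geometric isomers: F both axial; F one axial, one equatorial; F both equatorial.
Each arrangement has an internal mirror plane or centre of symmetry, so none is chiral.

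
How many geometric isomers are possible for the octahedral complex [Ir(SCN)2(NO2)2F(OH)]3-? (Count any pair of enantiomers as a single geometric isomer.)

Working through the distinct placements yields 6 geometric isomers: SCN trans, NO2 cis; SCN cis, NO2 cis (3 arrangements, 2 chiral); SCN trans, NO2 trans; SCN cis, NO2 trans.

6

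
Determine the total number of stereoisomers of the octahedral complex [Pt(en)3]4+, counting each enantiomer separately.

2

Each en is bidentate and must span two cis positions.
Only one geometric arrangement is possible; it has no improper symmetry element, so it exists as a pair of enantiomers (2 stereoisomers).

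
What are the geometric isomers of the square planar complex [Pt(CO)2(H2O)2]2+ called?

Working through the distinct placements yields 2 geometric isomers: CO cis; CO trans.

cis and trans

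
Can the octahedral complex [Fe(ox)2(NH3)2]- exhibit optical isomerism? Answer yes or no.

yes

In an octahedral complex each vertex has one trans partner and four cis neighbours.
Each ox is bidentate and must span two cis positions.
Systematic placement gives 2 geometric isomers: NH3 trans; NH3 cis (chiral).
One of these lacks any improper symmetry element and so occurs as an enantiomeric pair, giving 2 + 1 = 3 stereoisomers in total.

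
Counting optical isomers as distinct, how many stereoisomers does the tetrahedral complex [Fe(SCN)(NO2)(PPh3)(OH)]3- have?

2

All four vertices of a tetrahedron are equivalent and mutually adjacent, so cis/trans isomerism cannot arise.
Only one geometric arrangement is possible; it has no improper symmetry element, so it exists as a pair of enantiomers (2 stereoisomers).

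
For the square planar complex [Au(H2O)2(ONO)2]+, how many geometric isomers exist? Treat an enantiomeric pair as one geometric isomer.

2

A square has two trans pairs of vertices; adjacent vertices are cis.
Systematic placement gives 2 geometric isomers: H2O cis; H2O trans.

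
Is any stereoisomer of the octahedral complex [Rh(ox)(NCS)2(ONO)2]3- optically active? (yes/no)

yes

An octahedron has six vertices in three trans pairs; every non-trans pair is cis.
Each ox is bidentate and must span two cis positions.
Working through the distinct placements yields 3 geometric isomers: NCS trans, ONO cis; NCS cis, ONO cis (chiral); NCS cis, ONO trans.
One of these lacks any improper symmetry element and so occurs as an enantiomeric pair, giving 3 + 1 = 4 stereoisomers in total.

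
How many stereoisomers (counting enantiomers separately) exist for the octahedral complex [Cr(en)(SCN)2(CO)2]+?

4

In an octahedral complex each vertex has one trans partner and four cis neighbours.
Each en is bidentate and must span two cis positions.
Working through the distinct placements yields 3 geometric isomers: SCN cis, CO trans; SCN cis, CO cis (chiral); SCN trans, CO cis.
One of these lacks any improper symmetry element and so occurs as an enantiomeric pair, giving 3 + 1 = 4 stereoisomers in total.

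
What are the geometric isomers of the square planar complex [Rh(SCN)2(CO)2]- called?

cis and trans

Working through the distinct placements yields 2 geometric isomers: SCN cis; SCN trans.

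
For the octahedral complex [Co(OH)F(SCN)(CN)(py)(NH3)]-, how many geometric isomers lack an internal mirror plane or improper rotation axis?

15

An octahedron has six vertices in three trans pairs; every non-trans pair is cis.
Systematic enumeration (placing each ligand type in turn and discarding arrangements equivalent by rotation or reflection) gives 15 geometric isomers.
Of these, 15 lack any improper symmetry element and so occur as enantiomeric pairs, giving 15 + 15 = 30 stereoisomers in total.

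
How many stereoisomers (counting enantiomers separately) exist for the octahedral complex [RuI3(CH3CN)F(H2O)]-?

5

An octahedron has six vertices in three trans pairs; every non-trans pair is cis.
The distinct arrangements are (4 in all): I mer (3 arrangements); I fac (chiral).
One of these lacks any improper symmetry element and so occurs as an enantiomeric pair, giving 4 + 1 = 5 stereoisomers in total.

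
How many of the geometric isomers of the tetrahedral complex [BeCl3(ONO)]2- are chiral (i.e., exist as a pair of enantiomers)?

0

All four vertices of a tetrahedron are equivalent and mutually adjacent, so cis/trans isomerism cannot arise.
Only one geometric arrangement is possible.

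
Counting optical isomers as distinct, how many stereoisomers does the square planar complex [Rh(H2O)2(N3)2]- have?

2

A square has two trans pairs of vertices; adjacent vertices are cis.
Systematic placement gives 2 geometric isomers: H2O cis; H2O trans.
Each arrangement has an internal mirror plane or centre of symmetry, so none is chiral.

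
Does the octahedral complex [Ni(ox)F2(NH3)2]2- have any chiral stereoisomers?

The six octahedral sites form three mutually perpendicular trans pairs.
Each ox is bidentate and must span two cis positions.
Working through the distinct placements yields 3 geometric isomers: F trans, NH3 cis; F cis, NH3 cis (chiral); F cis, NH3 trans.
One of these lacks any improper symmetry element and so occurs as an enantiomeric pair, giving 3 + 1 = 4 stereoisomers in total.

yes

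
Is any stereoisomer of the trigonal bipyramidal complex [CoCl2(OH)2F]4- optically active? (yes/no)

yes

A trigonal bipyramid has two axial and three equatorial sites, which are chemically inequivalent.
Placing the ligands in turn and identifying arrangements related by rotation or reflection leaves 5 distinct geometric isomers.
One of these lacks any improper symmetry element and so occurs as an enantiomeric pair, giving 5 + 1 = 6 stereoisomers in total.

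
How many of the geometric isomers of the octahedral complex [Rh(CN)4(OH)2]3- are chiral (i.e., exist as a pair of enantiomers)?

In an octahedral complex each vertex has one trans partner and four cis neighbours.
The distinct arrangements are (2 in all): OH trans; OH cis.
Each arrangement has an internal mirror plane or centre of symmetry, so none is chiral.

0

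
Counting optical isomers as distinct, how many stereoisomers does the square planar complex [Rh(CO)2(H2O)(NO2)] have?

2

In a square planar complex each vertex has one trans partner and two cis neighbours.
Systematic placement gives 2 geometric isomers: CO cis; CO trans.
Each arrangement has an internal mirror plane or centre of symmetry, so none is chiral.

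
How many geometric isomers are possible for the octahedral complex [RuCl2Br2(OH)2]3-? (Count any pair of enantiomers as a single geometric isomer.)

An octahedron has six vertices in three trans pairs; every non-trans pair is cis.
The distinct arrangements are (5 in all): Cl trans, Br trans, OH trans; Cl cis, Br trans, OH cis; Cl cis, Br cis, OH trans; Cl cis, Br cis, OH cis (chiral); Cl trans, Br cis, OH cis.

5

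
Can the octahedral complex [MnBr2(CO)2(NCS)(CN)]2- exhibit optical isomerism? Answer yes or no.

In an octahedral complex each vertex has one trans partner and four cis neighbours.
Systematic placement gives 6 geometric isomers: Br trans, CO cis; Br trans, CO trans; Br cis, CO cis (3 arrangements, 2 chiral); Br cis, CO trans.
Of these, 2 lack any improper symmetry element and so occur as enantiomeric pairs, giving 6 + 2 = 8 stereoisomers in total.

yes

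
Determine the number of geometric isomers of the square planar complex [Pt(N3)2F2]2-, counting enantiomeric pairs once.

2

In a square planar complex each vertex has one trans partner and two cis neighbours.
There are 2 geometric isomers: N3 cis; N3 trans.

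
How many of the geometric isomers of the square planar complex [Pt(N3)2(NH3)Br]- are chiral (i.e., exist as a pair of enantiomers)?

0

Systematic placement gives 2 geometric isomers: N3 cis; N3 trans.
Each arrangement has an internal mirror plane or centre of symmetry, so none is chiral.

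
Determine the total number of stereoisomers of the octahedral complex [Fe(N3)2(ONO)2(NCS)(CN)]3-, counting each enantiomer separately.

8

The six octahedral sites form three mutually perpendicular trans pairs.
There are 6 geometric isomers: N3 cis, ONO trans; N3 cis, ONO cis (3 arrangements, 2 chiral); N3 trans, ONO trans; N3 trans, ONO cis.
Of these, 2 lack any improper symmetry element and so occur as enantiomeric pairs, giving 6 + 2 = 8 stereoisomers in total.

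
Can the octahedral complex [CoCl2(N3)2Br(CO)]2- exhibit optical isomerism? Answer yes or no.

The six octahedral sites form three mutually perpendicular trans pairs.
Systematic placement gives 6 geometric isomers: Cl trans, N3 trans; Cl cis, N3 cis (3 arrangements, 2 chiral); Cl cis, N3 trans; Cl trans, N3 cis.
Of these, 2 lack any improper symmetry element and so occur as enantiomeric pairs, giving 6 + 2 = 8 stereoisomers in total.

yes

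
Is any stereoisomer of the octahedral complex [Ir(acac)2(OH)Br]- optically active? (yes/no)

yes

In an octahedral complex each vertex has one trans partner and four cis neighbours.
Each acac is bidentate and must span two cis positions.
Systematic placement gives 2 geometric isomers: OH and Br mutually trans; OH and Br mutually cis (chiral).
One of these lacks any improper symmetry element and so occurs as an enantiomeric pair, giving 2 + 1 = 3 stereoisomers in total.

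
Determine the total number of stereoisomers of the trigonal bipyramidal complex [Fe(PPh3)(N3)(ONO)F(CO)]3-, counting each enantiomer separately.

20

A trigonal bipyramid has two axial and three equatorial sites, which are chemically inequivalent.
Systematic enumeration (placing each ligand type in turn and discarding arrangements equivalent by rotation or reflection) gives 10 geometric isomers.
Of these, 10 lack any improper symmetry element and so occur as enantiomeric pairs, giving 10 + 10 = 20 stereoisomers in total.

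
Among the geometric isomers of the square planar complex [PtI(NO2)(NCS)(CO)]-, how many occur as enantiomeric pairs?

In a square planar complex each vertex has one trans partner and two cis neighbours.
The distinct arrangements are (3 in all): (CO/NCS trans, I/NO2 trans); (CO/NO2 trans, I/NCS trans); (CO/I trans, NCS/NO2 trans).
Each arrangement has an internal mirror plane or centre of symmetry, so none is chiral.

0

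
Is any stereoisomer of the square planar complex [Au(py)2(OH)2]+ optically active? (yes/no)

In a square planar complex each vertex has one trans partner and two cis neighbours.
The distinct arrangements are (2 in all): py cis; py trans.
Each arrangement has an internal mirror plane or centre of symmetry, so none is chiral.

no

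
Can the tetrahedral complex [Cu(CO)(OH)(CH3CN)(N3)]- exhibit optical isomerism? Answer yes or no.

yes

Only one geometric arrangement is possible; it has no improper symmetry element, so it exists as a pair of enantiomers (2 stereoisomers).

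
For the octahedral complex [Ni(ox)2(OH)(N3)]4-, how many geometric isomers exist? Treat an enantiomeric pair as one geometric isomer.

2

In an octahedral complex each vertex has one trans partner and four cis neighbours.
Each ox is bidentate and must span two cis positions.
There are 2 geometric isomers: OH and N3 mutually trans; OH and N3 mutually cis (chiral).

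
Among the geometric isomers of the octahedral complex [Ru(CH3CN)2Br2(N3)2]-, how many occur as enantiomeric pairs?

In an octahedral complex each vertex has one trans partner and four cis neighbours.
Working through the distinct placements yields 5 geometric isomers: CH3CN trans, Br trans, N3 trans; CH3CN cis, Br trans, N3 cis; CH3CN cis, Br cis, N3 trans; CH3CN cis, Br cis, N3 cis (chiral); CH3CN trans, Br cis, N3 cis.
One of these lacks any improper symmetry element and so occurs as an enantiomeric pair, giving 5 + 1 = 6 stereoisomers in total.

1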